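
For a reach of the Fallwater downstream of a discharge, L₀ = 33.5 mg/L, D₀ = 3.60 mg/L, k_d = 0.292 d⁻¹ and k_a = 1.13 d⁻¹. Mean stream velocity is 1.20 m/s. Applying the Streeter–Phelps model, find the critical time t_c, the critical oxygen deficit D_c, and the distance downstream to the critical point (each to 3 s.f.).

t_c ≈ 1.17 d; D_c ≈ 6.14 mg/L; x_c ≈ 122 km

t_c = [1/(k_a−k_d)] ln[(k_a/k_d)(1 − D₀(k_a−k_d)/(k_d L₀))]
= [1/(1.13−0.292)] ln[(1.13/0.292)(1 − 3.60×0.8380/(0.292×33.5))]
= (1/0.8380) ln[3.870 × 0.6916] = 1.193 × ln(2.676) = 1.193 × 0.9845 = 1.175 d.
L(t_c) = L₀ e^(−k_d t_c) = 33.5 × 0.7096 = 23.77 mg/L, and at the critical point k_a D_c = k_d L, so D_c = (0.292/1.13) × 23.77 = 6.143 mg/L.
x_c = v t_c = 1.20 m/s × 1.175 d × 86400 s/d = 121800 m ≈ 122 km.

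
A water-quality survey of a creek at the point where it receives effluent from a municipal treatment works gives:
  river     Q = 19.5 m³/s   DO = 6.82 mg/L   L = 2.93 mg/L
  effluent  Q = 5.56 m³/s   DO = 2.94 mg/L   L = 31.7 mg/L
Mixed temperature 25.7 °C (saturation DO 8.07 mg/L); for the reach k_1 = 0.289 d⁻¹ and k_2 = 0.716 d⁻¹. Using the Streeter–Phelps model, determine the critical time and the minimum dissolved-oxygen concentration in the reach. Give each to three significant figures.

t_c ≈ 1.17 d; minimum DO ≈ 5.39 mg/L

Mixed DO = (19.5×6.82 + 5.56×2.94)/(19.5+5.56) = 149.3/25.06 = 5.959 mg/L.
Mixed L₀ = (19.5×2.93 + 5.56×31.7)/(25.06) = 233.4/25.06 = 9.313 mg/L.
Initial deficit D₀ = C_s − DO₀ = 8.07 − 5.959 = 2.111 mg/L.
t_c = (1/0.4270) ln[(0.716/0.289)(1 − 2.111×0.4270/(0.289×9.313))] = 2.342 × ln(1.648) = 1.170 d.
D_c = (0.289/0.716) × 9.313 × e^(−0.289×1.170) = 0.4036 × 9.313 × 0.7132 = 2.681 mg/L.
Minimum DO = 8.07 − 2.681 = 5.389 mg/L.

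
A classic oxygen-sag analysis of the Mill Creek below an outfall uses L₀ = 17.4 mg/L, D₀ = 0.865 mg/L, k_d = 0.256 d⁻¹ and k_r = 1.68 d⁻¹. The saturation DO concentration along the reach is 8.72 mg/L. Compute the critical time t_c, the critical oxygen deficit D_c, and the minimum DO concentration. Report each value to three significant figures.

t_c ≈ 1.09 d; D_c ≈ 2.00 mg/L; min DO ≈ 6.72 mg/L

t_c = [1/(k_r−k_d)] ln[(k_r/k_d)(1 − D₀(k_r−k_d)/(k_d L₀))]
= [1/(1.68−0.256)] ln[(1.68/0.256)(1 − 0.865×1.424/(0.256×17.4))]
= (1/1.424) ln[6.562 × 0.7235] = 0.7022 × ln(4.748) = 0.7022 × 1.558 = 1.094 d.
L(t_c) = L₀ e^(−k_d t_c) = 17.4 × 0.7558 = 13.15 mg/L, and at the critical point k_r D_c = k_d L, so D_c = (0.256/1.68) × 13.15 = 2.004 mg/L.
Minimum DO = C_s − D_c = 8.72 − 2.004 = 6.716 mg/L.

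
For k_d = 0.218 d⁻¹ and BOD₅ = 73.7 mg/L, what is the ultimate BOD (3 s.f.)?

BOD₅ = L₀(1 − e^(−5k_d)) ⇒ L₀ = BOD₅ / (1 − e^(−5×0.218))
= 73.7 / (1 − 0.3362) = 73.7 / 0.6638 = 111.0 mg/L.

L₀ ≈ 111 mg/L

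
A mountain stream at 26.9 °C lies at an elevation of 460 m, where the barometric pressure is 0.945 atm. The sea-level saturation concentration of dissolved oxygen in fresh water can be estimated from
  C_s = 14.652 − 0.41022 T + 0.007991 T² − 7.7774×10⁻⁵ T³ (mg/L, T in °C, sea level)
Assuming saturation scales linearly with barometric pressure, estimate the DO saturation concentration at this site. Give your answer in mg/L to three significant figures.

At sea level: C_s = 14.652 − 0.41022×26.9 + 0.007991×26.9² − 7.7774×10⁻⁵×26.9³ = 7.886 mg/L.
Pressure correction: C_s' = 7.886 × 0.945 = 7.452 mg/L.

C_s ≈ 7.45 mg/L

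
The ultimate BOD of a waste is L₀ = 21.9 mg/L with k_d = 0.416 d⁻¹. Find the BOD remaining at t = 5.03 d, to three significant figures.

L ≈ 2.70 mg/L

L_t = L₀ e^(−k_d t) = 21.9 × e^(−0.416×5.03) = 21.9 × 0.1234 = 2.702 mg/L.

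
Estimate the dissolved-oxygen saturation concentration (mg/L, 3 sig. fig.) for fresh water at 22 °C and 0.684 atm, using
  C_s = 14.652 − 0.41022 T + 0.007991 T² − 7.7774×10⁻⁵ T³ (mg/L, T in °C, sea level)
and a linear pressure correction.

At sea level: C_s = 14.652 − 0.41022×22 + 0.007991×22² − 7.7774×10⁻⁵×22³ = 8.667 mg/L.
Pressure correction: C_s' = 8.667 × 0.684 = 5.928 mg/L.

C_s ≈ 5.93 mg/L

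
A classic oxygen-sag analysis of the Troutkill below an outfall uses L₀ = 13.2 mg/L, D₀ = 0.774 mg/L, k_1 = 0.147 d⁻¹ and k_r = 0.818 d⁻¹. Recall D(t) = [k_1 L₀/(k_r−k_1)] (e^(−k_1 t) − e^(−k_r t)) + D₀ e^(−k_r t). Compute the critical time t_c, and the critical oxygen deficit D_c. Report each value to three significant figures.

t_c ≈ 2.09 d; D_c ≈ 1.74 mg/L

t_c = [1/(k_r−k_1)] ln[(k_r/k_1)(1 − D₀(k_r−k_1)/(k_1 L₀))]
= [1/(0.818−0.147)] ln[(0.818/0.147)(1 − 0.774×0.6710/(0.147×13.2))]
= (1/0.6710) ln[5.565 × 0.7323] = 1.490 × ln(4.075) = 1.490 × 1.405 = 2.094 d.
D_c = (k_1/k_r) L₀ e^(−k_1 t_c) = (0.147/0.818) × 13.2 × e^(−0.147×2.094) = 0.1797 × 13.2 × 0.7351 = 1.744 mg/L.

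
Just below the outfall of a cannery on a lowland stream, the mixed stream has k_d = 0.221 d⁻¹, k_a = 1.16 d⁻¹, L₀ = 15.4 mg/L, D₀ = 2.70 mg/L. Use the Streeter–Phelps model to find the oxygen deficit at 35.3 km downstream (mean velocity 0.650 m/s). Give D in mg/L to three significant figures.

Travel time t = x/v = 35.3 km / (0.650 m/s) = 35300 m / 0.650 m/s = 54310 s = 0.6286 d.
k_d L₀/(k_a−k_d) = 0.221×15.4/(1.16−0.221) = 3.403/0.9390 = 3.624 mg/L.
e^(−k_d t) = e^(−0.221×0.6286) = 0.8703; e^(−k_a t) = e^(−1.16×0.6286) = 0.4823.
D = 3.624 × (0.8703 − 0.4823) + 2.70 × 0.4823 = 1.406 + 1.302 = 2.709 mg/L.

D ≈ 2.71 mg/L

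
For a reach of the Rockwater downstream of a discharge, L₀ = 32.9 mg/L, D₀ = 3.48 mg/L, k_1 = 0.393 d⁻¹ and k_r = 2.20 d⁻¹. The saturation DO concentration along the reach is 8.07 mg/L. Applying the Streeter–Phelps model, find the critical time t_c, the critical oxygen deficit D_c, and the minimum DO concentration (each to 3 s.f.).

t_c ≈ 0.584 d; D_c ≈ 4.67 mg/L; min DO ≈ 3.40 mg/L

With k_r/k_1 = 5.598 and 1 − D₀(k_r−k_1)/(k_1 L₀) = 0.5136,
t_c = ln(5.598 × 0.5136) / (2.20 − 0.393) = ln(2.875) / 1.807 = 1.056/1.807 = 0.5845 d.
L(t_c) = L₀ e^(−k_1 t_c) = 32.9 × 0.7948 = 26.15 mg/L, and at the critical point k_r D_c = k_1 L, so D_c = (0.393/2.20) × 26.15 = 4.671 mg/L.
Minimum DO = C_s − D_c = 8.07 − 4.671 = 3.399 mg/L.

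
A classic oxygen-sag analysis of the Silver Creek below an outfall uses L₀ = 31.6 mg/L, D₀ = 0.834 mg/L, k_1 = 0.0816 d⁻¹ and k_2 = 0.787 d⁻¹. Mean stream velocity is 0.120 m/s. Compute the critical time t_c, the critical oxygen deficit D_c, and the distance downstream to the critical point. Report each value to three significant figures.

t_c ≈ 2.85 d; D_c ≈ 2.60 mg/L; x_c ≈ 29.5 km

With k_2/k_1 = 9.645 and 1 − D₀(k_2−k_1)/(k_1 L₀) = 0.7718,
t_c = ln(9.645 × 0.7718) / (0.787 − 0.0816) = ln(7.444) / 0.7054 = 2.007/0.7054 = 2.846 d.
D_c = (k_1/k_2) L₀ e^(−k_1 t_c) = (0.0816/0.787) × 31.6 × e^(−0.0816×2.846) = 0.1037 × 31.6 × 0.7928 = 2.597 mg/L.
x_c = v t_c = 0.120 m/s × 2.846 d × 86400 s/d = 29510 m ≈ 29.5 km.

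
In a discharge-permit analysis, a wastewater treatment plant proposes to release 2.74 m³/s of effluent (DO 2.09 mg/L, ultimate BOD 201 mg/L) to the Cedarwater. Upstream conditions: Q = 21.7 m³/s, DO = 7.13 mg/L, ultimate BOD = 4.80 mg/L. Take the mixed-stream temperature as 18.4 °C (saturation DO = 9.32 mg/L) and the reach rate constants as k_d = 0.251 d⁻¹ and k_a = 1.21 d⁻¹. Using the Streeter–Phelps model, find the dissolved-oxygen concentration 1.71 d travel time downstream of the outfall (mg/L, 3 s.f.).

Mixed DO = (21.7×7.13 + 2.74×2.09)/(21.7+2.74) = 160.4/24.44 = 6.565 mg/L.
Mixed L₀ = (21.7×4.80 + 2.74×201)/(24.44) = 654.9/24.44 = 26.80 mg/L.
Initial deficit D₀ = C_s − DO₀ = 9.32 − 6.565 = 2.755 mg/L.
D(1.71) = [0.251×26.80/(1.21−0.251)](e^(−0.251×1.71) − e^(−1.21×1.71)) + 2.755 e^(−1.21×1.71)
= 7.013 × (0.6510 − 0.1263) + 2.755 × 0.1263 = 4.028 mg/L.
DO = 9.32 − 4.028 = 5.292 mg/L.

DO ≈ 5.29 mg/L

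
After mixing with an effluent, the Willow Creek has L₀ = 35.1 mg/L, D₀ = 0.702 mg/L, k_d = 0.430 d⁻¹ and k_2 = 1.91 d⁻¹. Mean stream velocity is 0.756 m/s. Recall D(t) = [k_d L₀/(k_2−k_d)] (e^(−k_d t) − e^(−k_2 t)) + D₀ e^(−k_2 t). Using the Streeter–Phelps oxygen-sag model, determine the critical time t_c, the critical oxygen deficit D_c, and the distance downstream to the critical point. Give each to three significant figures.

t_c ≈ 0.959 d; D_c ≈ 5.23 mg/L; x_c ≈ 62.7 km

At the critical point dD/dt = 0, so k_d L₀ e^(−k_d t) = k_2 D. Substituting D(t) from the Streeter–Phelps equation and solving for t gives
t_c = ln[(k_2/k_d)(1 − D₀(k_2−k_d)/(k_d L₀))] / (k_2−k_d).
Here k_2−k_d = 1.480 d⁻¹ and 1 − D₀(k_2−k_d)/(k_d L₀) = 1 − 0.702×1.480/(0.430×35.1) = 0.9312, so
t_c = ln(4.442 × 0.9312) / 1.480 = 1.420 / 1.480 = 0.9593 d.
L(t_c) = L₀ e^(−k_d t_c) = 35.1 × 0.6620 = 23.24 mg/L, and at the critical point k_2 D_c = k_d L, so D_c = (0.430/1.91) × 23.24 = 5.231 mg/L.
x_c = v t_c = 0.756 m/s × 0.9593 d × 86400 s/d = 62660 m ≈ 62.7 km.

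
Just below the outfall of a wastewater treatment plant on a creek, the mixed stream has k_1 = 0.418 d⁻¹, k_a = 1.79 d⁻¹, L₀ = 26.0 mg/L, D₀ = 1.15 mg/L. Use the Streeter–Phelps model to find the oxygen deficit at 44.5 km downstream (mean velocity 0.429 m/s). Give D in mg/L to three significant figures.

Travel time t = x/v = 44.5 km / (0.429 m/s) = 44500 m / 0.429 m/s = 103700 s = 1.201 d.
k_1 L₀/(k_a−k_1) = 0.418×26.0/(1.79−0.418) = 10.87/1.372 = 7.921 mg/L.
e^(−k_1 t) = e^(−0.418×1.201) = 0.6054; e^(−k_a t) = e^(−1.79×1.201) = 0.1166.
D = 7.921 × (0.6054 − 0.1166) + 1.15 × 0.1166 = 3.872 + 0.1341 = 4.006 mg/L.

D ≈ 4.01 mg/L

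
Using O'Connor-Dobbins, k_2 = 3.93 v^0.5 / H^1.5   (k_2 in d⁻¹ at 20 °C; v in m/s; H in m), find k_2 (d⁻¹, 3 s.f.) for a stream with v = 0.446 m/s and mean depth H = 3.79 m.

k_2 ≈ 0.356 d⁻¹

k_2 = 3.93 × 0.446^0.5 / 3.79^1.5 = 3.93 × 0.6678 / 7.378 = 0.3557 d⁻¹.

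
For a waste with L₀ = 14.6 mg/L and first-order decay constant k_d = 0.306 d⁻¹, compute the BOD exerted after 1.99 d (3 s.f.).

y ≈ 6.66 mg/L

y_t = L₀(1 − e^(−k_d t)) = 14.6 × (1 − e^(−0.306×1.99))
= 14.6 × (1 − 0.5439) = 14.6 × 0.4561 = 6.659 mg/L.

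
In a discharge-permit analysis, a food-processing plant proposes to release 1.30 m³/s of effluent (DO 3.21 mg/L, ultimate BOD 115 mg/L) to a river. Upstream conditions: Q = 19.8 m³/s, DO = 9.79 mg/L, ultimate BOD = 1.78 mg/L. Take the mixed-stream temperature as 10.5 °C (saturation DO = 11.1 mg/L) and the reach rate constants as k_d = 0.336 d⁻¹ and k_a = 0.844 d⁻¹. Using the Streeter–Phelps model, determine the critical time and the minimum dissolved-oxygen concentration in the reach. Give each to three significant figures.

t_c ≈ 1.12 d; minimum DO ≈ 8.71 mg/L

Mixed DO = (19.8×9.79 + 1.30×3.21)/(19.8+1.30) = 198.0/21.10 = 9.385 mg/L.
Mixed L₀ = (19.8×1.78 + 1.30×115)/(21.10) = 184.7/21.10 = 8.756 mg/L.
Initial deficit D₀ = C_s − DO₀ = 11.1 − 9.385 = 1.715 mg/L.
t_c = (1/0.5080) ln[(0.844/0.336)(1 − 1.715×0.5080/(0.336×8.756))] = 1.969 × ln(1.768) = 1.122 d.
D_c = (0.336/0.844) × 8.756 × e^(−0.336×1.122) = 0.3981 × 8.756 × 0.6860 = 2.391 mg/L.
Minimum DO = 11.1 − 2.391 = 8.709 mg/L.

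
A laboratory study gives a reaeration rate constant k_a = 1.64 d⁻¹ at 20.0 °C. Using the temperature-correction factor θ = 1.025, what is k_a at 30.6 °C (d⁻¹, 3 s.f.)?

k_a(T₂) = k_a(T₁) · θ^(T₂−T₁) = 1.64 × 1.025^(30.6−20.0)
= 1.64 × 1.025^10.6 = 1.64 × 1.299 = 2.131 d⁻¹.

k_a ≈ 2.13 d⁻¹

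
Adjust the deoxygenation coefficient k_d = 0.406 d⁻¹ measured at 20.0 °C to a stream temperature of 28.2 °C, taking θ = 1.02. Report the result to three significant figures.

k_d ≈ 0.478 d⁻¹

k_d(T₂) = k_d(T₁) · θ^(T₂−T₁) = 0.406 × 1.02^(28.2−20.0)
= 0.406 × 1.02^8.20 = 0.406 × 1.176 = 0.4776 d⁻¹.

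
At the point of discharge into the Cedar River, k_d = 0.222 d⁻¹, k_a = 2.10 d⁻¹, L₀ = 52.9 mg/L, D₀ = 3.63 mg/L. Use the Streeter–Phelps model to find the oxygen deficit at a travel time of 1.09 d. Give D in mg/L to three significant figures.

k_d L₀/(k_a−k_d) = 0.222×52.9/(2.10−0.222) = 11.74/1.878 = 6.253 mg/L.
e^(−k_d t) = e^(−0.222×1.090) = 0.7851; e^(−k_a t) = e^(−2.10×1.090) = 0.1014.
D = 6.253 × (0.7851 − 0.1014) + 3.63 × 0.1014 = 4.275 + 0.3680 = 4.643 mg/L.

D ≈ 4.64 mg/L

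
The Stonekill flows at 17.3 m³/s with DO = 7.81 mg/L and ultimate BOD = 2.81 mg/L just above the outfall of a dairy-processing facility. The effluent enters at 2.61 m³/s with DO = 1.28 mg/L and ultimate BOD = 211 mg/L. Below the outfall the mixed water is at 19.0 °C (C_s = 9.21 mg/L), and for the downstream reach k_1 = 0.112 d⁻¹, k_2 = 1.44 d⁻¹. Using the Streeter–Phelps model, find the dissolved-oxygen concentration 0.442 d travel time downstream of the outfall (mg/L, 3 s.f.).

DO ≈ 6.94 mg/L

Mixed DO = (17.3×7.81 + 2.61×1.28)/(17.3+2.61) = 138.5/19.91 = 6.954 mg/L.
Mixed L₀ = (17.3×2.81 + 2.61×211)/(19.91) = 599.3/19.91 = 30.10 mg/L.
Initial deficit D₀ = C_s − DO₀ = 9.21 − 6.954 = 2.256 mg/L.
D(0.442) = [0.112×30.10/(1.44−0.112)](e^(−0.112×0.442) − e^(−1.44×0.442)) + 2.256 e^(−1.44×0.442)
= 2.539 × (0.9517 − 0.5292) + 2.256 × 0.5292 = 2.266 mg/L.
DO = 9.21 − 2.266 = 6.944 mg/L.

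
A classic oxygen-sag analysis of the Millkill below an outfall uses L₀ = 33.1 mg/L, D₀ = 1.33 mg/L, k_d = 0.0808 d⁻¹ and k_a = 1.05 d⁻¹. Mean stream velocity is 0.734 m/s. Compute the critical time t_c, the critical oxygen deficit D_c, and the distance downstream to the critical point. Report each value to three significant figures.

t_c = [1/(k_a−k_d)] ln[(k_a/k_d)(1 − D₀(k_a−k_d)/(k_d L₀))]
= [1/(1.05−0.0808)] ln[(1.05/0.0808)(1 − 1.33×0.9692/(0.0808×33.1))]
= (1/0.9692) ln[13.00 × 0.5180] = 1.032 × ln(6.732) = 1.032 × 1.907 = 1.967 d.
D_c = (k_d/k_a) L₀ e^(−k_d t_c) = (0.0808/1.05) × 33.1 × e^(−0.0808×1.967) = 0.07695 × 33.1 × 0.8530 = 2.173 mg/L.
x_c = v t_c = 0.734 m/s × 1.967 d × 86400 s/d = 124800 m ≈ 125 km.

t_c ≈ 1.97 d; D_c ≈ 2.17 mg/L; x_c ≈ 125 km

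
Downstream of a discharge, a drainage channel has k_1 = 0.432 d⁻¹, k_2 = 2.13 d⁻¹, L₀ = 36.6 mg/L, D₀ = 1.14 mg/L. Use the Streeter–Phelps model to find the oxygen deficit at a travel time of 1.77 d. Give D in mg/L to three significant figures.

k_1 L₀/(k_2−k_1) = 0.432×36.6/(2.13−0.432) = 15.81/1.698 = 9.312 mg/L.
e^(−k_1 t) = e^(−0.432×1.770) = 0.4655; e^(−k_2 t) = e^(−2.13×1.770) = 0.02305.
D = 9.312 × (0.4655 − 0.02305) + 1.14 × 0.02305 = 4.120 + 0.02628 = 4.146 mg/L.

D ≈ 4.15 mg/L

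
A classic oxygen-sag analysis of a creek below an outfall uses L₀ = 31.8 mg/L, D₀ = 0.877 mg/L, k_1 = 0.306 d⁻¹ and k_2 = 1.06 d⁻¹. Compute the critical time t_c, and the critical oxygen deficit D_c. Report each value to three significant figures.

t_c ≈ 1.55 d; D_c ≈ 5.71 mg/L

With k_2/k_1 = 3.464 and 1 − D₀(k_2−k_1)/(k_1 L₀) = 0.9320,
t_c = ln(3.464 × 0.9320) / (1.06 − 0.306) = ln(3.229) / 0.7540 = 1.172/0.7540 = 1.554 d.
L(t_c) = L₀ e^(−k_1 t_c) = 31.8 × 0.6215 = 19.76 mg/L, and at the critical point k_2 D_c = k_1 L, so D_c = (0.306/1.06) × 19.76 = 5.705 mg/L.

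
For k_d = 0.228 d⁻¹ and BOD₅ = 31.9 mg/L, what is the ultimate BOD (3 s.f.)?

L₀ ≈ 46.9 mg/L

BOD₅ = L₀(1 − e^(−5k_d)) ⇒ L₀ = BOD₅ / (1 − e^(−5×0.228))
= 31.9 / (1 − 0.3198) = 31.9 / 0.6802 = 46.90 mg/L.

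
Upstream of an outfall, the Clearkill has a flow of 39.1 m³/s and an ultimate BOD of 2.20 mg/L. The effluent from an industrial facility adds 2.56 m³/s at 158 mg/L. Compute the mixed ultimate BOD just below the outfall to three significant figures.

Flow-weighted mixing: C = (Q_r C_r + Q_w C_w)/(Q_r + Q_w)
= (39.1×2.20 + 2.56×158)/(39.1 + 2.56) = 490.5/41.66 = 11.77 mg/L.

11.8 mg/L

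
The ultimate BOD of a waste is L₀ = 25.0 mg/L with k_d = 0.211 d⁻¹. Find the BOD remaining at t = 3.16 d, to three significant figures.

L ≈ 12.8 mg/L

L_t = L₀ e^(−k_d t) = 25.0 × e^(−0.211×3.16) = 25.0 × 0.5134 = 12.83 mg/L.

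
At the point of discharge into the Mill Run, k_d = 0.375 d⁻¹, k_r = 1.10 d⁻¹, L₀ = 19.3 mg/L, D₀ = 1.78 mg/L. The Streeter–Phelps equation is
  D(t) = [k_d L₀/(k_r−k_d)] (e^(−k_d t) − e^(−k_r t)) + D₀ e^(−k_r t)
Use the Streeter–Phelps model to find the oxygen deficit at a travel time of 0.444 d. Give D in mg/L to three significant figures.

k_d L₀/(k_r−k_d) = 0.375×19.3/(1.10−0.375) = 7.238/0.7250 = 9.983 mg/L.
e^(−k_d t) = e^(−0.375×0.4440) = 0.8466; e^(−k_r t) = e^(−1.10×0.4440) = 0.6136.
D = 9.983 × (0.8466 − 0.6136) + 1.78 × 0.6136 = 2.326 + 1.092 = 3.418 mg/L.

D ≈ 3.42 mg/L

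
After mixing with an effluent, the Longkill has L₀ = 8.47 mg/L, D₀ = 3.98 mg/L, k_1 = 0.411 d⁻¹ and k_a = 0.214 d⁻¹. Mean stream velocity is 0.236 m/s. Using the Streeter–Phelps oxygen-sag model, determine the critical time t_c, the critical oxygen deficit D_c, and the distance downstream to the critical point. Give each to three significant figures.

With k_a/k_1 = 0.5207 and 1 − D₀(k_a−k_1)/(k_1 L₀) = 1.225,
t_c = ln(0.5207 × 1.225) / (0.214 − 0.411) = ln(0.6380) / -0.1970 = -0.4495/-0.1970 = 2.282 d.
D_c = (k_1/k_a) L₀ e^(−k_1 t_c) = (0.411/0.214) × 8.47 × e^(−0.411×2.282) = 1.921 × 8.47 × 0.3915 = 6.369 mg/L.
x_c = v t_c = 0.236 m/s × 2.282 d × 86400 s/d = 46520 m ≈ 46.5 km.

t_c ≈ 2.28 d; D_c ≈ 6.37 mg/L; x_c ≈ 46.5 km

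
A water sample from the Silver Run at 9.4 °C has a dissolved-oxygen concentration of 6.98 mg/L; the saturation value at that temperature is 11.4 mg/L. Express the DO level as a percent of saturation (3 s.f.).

% saturation = C/C_s × 100 = 6.98/11.4 × 100 = 61.2 %.

61.2 % saturation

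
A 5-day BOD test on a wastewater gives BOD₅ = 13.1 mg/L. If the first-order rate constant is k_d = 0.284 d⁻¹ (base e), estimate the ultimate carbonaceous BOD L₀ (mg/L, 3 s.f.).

BOD₅ = L₀(1 − e^(−5k_d)) ⇒ L₀ = BOD₅ / (1 − e^(−5×0.284))
= 13.1 / (1 − 0.2417) = 13.1 / 0.7583 = 17.28 mg/L.

L₀ ≈ 17.3 mg/L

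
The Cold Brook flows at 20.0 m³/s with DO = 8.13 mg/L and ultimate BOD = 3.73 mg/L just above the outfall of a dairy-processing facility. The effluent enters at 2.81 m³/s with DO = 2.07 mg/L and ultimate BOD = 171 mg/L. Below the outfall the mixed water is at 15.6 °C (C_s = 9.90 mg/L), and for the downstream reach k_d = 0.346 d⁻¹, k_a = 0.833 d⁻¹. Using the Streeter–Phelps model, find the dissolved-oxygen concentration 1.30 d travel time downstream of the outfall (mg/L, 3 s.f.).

Mixed DO = (20.0×8.13 + 2.81×2.07)/(20.0+2.81) = 168.4/22.81 = 7.383 mg/L.
Mixed L₀ = (20.0×3.73 + 2.81×171)/(22.81) = 555.1/22.81 = 24.34 mg/L.
Initial deficit D₀ = C_s − DO₀ = 9.90 − 7.383 = 2.517 mg/L.
D(1.30) = [0.346×24.34/(0.833−0.346)](e^(−0.346×1.30) − e^(−0.833×1.30)) + 2.517 e^(−0.833×1.30)
= 17.29 × (0.6378 − 0.3386) + 2.517 × 0.3386 = 6.024 mg/L.
DO = 9.90 − 6.024 = 3.876 mg/L.

DO ≈ 3.88 mg/L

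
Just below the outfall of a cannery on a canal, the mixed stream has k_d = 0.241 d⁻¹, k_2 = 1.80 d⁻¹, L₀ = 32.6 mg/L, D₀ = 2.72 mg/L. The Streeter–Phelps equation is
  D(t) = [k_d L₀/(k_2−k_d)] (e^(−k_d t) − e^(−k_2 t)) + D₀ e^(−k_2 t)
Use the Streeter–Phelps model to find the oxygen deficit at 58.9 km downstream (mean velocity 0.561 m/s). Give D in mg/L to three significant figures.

Travel time t = x/v = 58.9 km / (0.561 m/s) = 58900 m / 0.561 m/s = 105000 s = 1.215 d.
k_d L₀/(k_2−k_d) = 0.241×32.6/(1.80−0.241) = 7.857/1.559 = 5.040 mg/L.
e^(−k_d t) = e^(−0.241×1.215) = 0.7461; e^(−k_2 t) = e^(−1.80×1.215) = 0.1122.
D = 5.040 × (0.7461 − 0.1122) + 2.72 × 0.1122 = 3.195 + 0.3052 = 3.500 mg/L.

D ≈ 3.50 mg/L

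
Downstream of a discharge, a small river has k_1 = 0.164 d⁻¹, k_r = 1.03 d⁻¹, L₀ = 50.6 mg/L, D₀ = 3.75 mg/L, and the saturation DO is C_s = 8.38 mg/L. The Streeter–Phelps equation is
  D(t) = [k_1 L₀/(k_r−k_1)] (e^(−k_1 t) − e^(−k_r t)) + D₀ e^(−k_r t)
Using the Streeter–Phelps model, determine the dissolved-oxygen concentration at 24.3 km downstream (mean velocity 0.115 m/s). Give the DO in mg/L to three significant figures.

Travel time t = x/v = 24.3 km / (0.115 m/s) = 24300 m / 0.115 m/s = 211300 s = 2.446 d.
k_1 L₀/(k_r−k_1) = 0.164×50.6/(1.03−0.164) = 8.298/0.8660 = 9.582 mg/L.
e^(−k_1 t) = e^(−0.164×2.446) = 0.6696; e^(−k_r t) = e^(−1.03×2.446) = 0.08054.
D = 9.582 × (0.6696 − 0.08054) + 3.75 × 0.08054 = 5.645 + 0.3020 = 5.947 mg/L.
DO = C_s − D = 8.38 − 5.947 = 2.433 mg/L.

DO ≈ 2.43 mg/L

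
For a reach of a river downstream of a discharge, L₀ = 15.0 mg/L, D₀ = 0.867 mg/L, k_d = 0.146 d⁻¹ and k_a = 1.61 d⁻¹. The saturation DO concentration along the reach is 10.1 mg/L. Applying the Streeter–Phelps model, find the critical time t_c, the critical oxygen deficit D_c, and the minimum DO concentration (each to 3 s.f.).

t_c ≈ 1.05 d; D_c ≈ 1.17 mg/L; min DO ≈ 8.93 mg/L

With k_a/k_d = 11.03 and 1 − D₀(k_a−k_d)/(k_d L₀) = 0.4204,
t_c = ln(11.03 × 0.4204) / (1.61 − 0.146) = ln(4.636) / 1.464 = 1.534/1.464 = 1.048 d.
D_c = (k_d/k_a) L₀ e^(−k_d t_c) = (0.146/1.61) × 15.0 × e^(−0.146×1.048) = 0.09068 × 15.0 × 0.8582 = 1.167 mg/L.
Minimum DO = C_s − D_c = 10.1 − 1.167 = 8.933 mg/L.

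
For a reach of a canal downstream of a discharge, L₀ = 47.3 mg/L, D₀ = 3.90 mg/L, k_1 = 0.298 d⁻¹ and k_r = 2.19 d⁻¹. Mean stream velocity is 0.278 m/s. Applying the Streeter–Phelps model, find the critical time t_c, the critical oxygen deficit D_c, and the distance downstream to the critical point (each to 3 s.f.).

At the critical point dD/dt = 0, so k_1 L₀ e^(−k_1 t) = k_r D. Substituting D(t) from the Streeter–Phelps equation and solving for t gives
t_c = ln[(k_r/k_1)(1 − D₀(k_r−k_1)/(k_1 L₀))] / (k_r−k_1).
Here k_r−k_1 = 1.892 d⁻¹ and 1 − D₀(k_r−k_1)/(k_1 L₀) = 1 − 3.90×1.892/(0.298×47.3) = 0.4765, so
t_c = ln(7.349 × 0.4765) / 1.892 = 1.253 / 1.892 = 0.6624 d.
L(t_c) = L₀ e^(−k_1 t_c) = 47.3 × 0.8209 = 38.83 mg/L, and at the critical point k_r D_c = k_1 L, so D_c = (0.298/2.19) × 38.83 = 5.283 mg/L.
x_c = v t_c = 0.278 m/s × 0.6624 d × 86400 s/d = 15910 m ≈ 15.9 km.

t_c ≈ 0.662 d; D_c ≈ 5.28 mg/L; x_c ≈ 15.9 km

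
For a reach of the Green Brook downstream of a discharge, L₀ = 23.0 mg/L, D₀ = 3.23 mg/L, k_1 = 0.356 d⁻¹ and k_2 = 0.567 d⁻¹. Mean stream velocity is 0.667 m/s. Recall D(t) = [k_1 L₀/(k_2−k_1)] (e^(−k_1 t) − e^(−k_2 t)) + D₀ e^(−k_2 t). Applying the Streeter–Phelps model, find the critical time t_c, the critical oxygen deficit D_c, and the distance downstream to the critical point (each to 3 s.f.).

t_c ≈ 1.79 d; D_c ≈ 7.62 mg/L; x_c ≈ 103 km

With k_2/k_1 = 1.593 and 1 − D₀(k_2−k_1)/(k_1 L₀) = 0.9168,
t_c = ln(1.593 × 0.9168) / (0.567 − 0.356) = ln(1.460) / 0.2110 = 0.3785/0.2110 = 1.794 d.
D_c = (k_1/k_2) L₀ e^(−k_1 t_c) = (0.356/0.567) × 23.0 × e^(−0.356×1.794) = 0.6279 × 23.0 × 0.5280 = 7.625 mg/L.
x_c = v t_c = 0.667 m/s × 1.794 d × 86400 s/d = 103400 m ≈ 103 km.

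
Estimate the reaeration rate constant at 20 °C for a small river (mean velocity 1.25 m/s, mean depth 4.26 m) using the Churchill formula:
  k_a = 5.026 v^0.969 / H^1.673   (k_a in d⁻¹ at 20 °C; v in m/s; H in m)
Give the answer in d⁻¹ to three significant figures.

k_a = 5.026 × 1.25^0.969 / 4.26^1.673 = 5.026 × 1.241 / 11.30 = 0.5522 d⁻¹.

k_a ≈ 0.552 d⁻¹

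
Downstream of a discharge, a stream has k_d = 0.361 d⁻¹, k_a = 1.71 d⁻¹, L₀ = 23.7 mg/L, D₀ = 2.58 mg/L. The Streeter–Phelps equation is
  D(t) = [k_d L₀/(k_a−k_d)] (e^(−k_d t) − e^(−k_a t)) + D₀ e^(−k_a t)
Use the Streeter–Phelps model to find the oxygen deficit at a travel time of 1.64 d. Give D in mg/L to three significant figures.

D ≈ 3.28 mg/L

k_d L₀/(k_a−k_d) = 0.361×23.7/(1.71−0.361) = 8.556/1.349 = 6.342 mg/L.
e^(−k_d t) = e^(−0.361×1.640) = 0.5532; e^(−k_a t) = e^(−1.71×1.640) = 0.06054.
D = 6.342 × (0.5532 − 0.06054) + 2.58 × 0.06054 = 3.125 + 0.1562 = 3.281 mg/L.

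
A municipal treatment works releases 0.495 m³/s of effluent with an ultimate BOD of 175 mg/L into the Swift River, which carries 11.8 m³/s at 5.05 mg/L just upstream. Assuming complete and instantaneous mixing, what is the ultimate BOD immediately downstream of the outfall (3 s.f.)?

Flow-weighted mixing: C = (Q_r C_r + Q_w C_w)/(Q_r + Q_w)
= (11.8×5.05 + 0.495×175)/(11.8 + 0.495) = 146.2/12.29 = 11.89 mg/L.

11.9 mg/L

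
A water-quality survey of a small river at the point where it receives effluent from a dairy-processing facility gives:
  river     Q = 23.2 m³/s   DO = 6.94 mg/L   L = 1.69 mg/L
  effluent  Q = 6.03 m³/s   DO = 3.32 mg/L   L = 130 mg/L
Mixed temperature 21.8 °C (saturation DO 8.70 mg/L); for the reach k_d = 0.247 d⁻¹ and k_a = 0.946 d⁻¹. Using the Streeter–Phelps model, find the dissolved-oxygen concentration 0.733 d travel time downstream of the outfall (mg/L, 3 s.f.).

Mixed DO = (23.2×6.94 + 6.03×3.32)/(23.2+6.03) = 181.0/29.23 = 6.193 mg/L.
Mixed L₀ = (23.2×1.69 + 6.03×130)/(29.23) = 823.1/29.23 = 28.16 mg/L.
Initial deficit D₀ = C_s − DO₀ = 8.70 − 6.193 = 2.507 mg/L.
D(0.733) = [0.247×28.16/(0.946−0.247)](e^(−0.247×0.733) − e^(−0.946×0.733)) + 2.507 e^(−0.946×0.733)
= 9.951 × (0.8344 − 0.4999) + 2.507 × 0.4999 = 4.582 mg/L.
DO = 8.70 − 4.582 = 4.118 mg/L.

DO ≈ 4.12 mg/L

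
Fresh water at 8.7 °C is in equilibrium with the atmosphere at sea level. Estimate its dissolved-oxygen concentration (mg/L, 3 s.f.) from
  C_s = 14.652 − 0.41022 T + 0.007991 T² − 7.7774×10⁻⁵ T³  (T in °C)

C_s = 14.652 − 0.41022×8.7 + 0.007991×8.7² − 7.7774×10⁻⁵×8.7³ = 11.64 mg/L.

C_s ≈ 11.6 mg/L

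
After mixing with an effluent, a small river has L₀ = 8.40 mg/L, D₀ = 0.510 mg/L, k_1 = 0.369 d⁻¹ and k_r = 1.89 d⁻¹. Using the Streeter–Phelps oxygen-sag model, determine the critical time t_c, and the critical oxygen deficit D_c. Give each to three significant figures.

t_c ≈ 0.885 d; D_c ≈ 1.18 mg/L

At the critical point dD/dt = 0, so k_1 L₀ e^(−k_1 t) = k_r D. Substituting D(t) from the Streeter–Phelps equation and solving for t gives
t_c = ln[(k_r/k_1)(1 − D₀(k_r−k_1)/(k_1 L₀))] / (k_r−k_1).
Here k_r−k_1 = 1.521 d⁻¹ and 1 − D₀(k_r−k_1)/(k_1 L₀) = 1 − 0.510×1.521/(0.369×8.40) = 0.7497, so
t_c = ln(5.122 × 0.7497) / 1.521 = 1.346 / 1.521 = 0.8846 d.
L(t_c) = L₀ e^(−k_1 t_c) = 8.40 × 0.7215 = 6.061 mg/L, and at the critical point k_r D_c = k_1 L, so D_c = (0.369/1.89) × 6.061 = 1.183 mg/L.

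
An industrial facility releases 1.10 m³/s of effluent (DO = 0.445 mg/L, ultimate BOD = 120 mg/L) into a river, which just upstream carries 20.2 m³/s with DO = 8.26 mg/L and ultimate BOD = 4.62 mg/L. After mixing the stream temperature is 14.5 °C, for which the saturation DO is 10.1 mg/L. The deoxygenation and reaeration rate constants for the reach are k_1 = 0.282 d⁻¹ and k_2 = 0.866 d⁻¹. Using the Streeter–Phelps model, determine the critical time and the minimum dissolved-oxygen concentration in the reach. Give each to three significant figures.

Mixed DO = (20.2×8.26 + 1.10×0.445)/(20.2+1.10) = 167.3/21.30 = 7.856 mg/L.
Mixed L₀ = (20.2×4.62 + 1.10×120)/(21.30) = 225.3/21.30 = 10.58 mg/L.
Initial deficit D₀ = C_s − DO₀ = 10.1 − 7.856 = 2.244 mg/L.
t_c = (1/0.5840) ln[(0.866/0.282)(1 − 2.244×0.5840/(0.282×10.58))] = 1.712 × ln(1.722) = 0.9307 d.
D_c = (0.282/0.866) × 10.58 × e^(−0.282×0.9307) = 0.3256 × 10.58 × 0.7691 = 2.650 mg/L.
Minimum DO = 10.1 − 2.650 = 7.450 mg/L.

t_c ≈ 0.931 d; minimum DO ≈ 7.45 mg/L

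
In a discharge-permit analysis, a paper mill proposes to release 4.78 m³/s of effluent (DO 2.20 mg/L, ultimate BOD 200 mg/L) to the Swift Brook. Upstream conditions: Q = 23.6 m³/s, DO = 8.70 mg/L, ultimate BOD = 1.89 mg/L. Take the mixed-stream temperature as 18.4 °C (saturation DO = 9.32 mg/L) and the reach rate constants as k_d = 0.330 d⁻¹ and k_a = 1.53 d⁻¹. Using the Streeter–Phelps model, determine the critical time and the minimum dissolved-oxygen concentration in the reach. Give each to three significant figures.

t_c ≈ 1.12 d; minimum DO ≈ 4.06 mg/L

Mixed DO = (23.6×8.70 + 4.78×2.20)/(23.6+4.78) = 215.8/28.38 = 7.605 mg/L.
Mixed L₀ = (23.6×1.89 + 4.78×200)/(28.38) = 1001/28.38 = 35.26 mg/L.
Initial deficit D₀ = C_s − DO₀ = 9.32 − 7.605 = 1.715 mg/L.
t_c = (1/1.200) ln[(1.53/0.330)(1 − 1.715×1.200/(0.330×35.26))] = 0.8333 × ln(3.816) = 1.116 d.
D_c = (0.330/1.53) × 35.26 × e^(−0.330×1.116) = 0.2157 × 35.26 × 0.6919 = 5.262 mg/L.
Minimum DO = 9.32 − 5.262 = 4.058 mg/L.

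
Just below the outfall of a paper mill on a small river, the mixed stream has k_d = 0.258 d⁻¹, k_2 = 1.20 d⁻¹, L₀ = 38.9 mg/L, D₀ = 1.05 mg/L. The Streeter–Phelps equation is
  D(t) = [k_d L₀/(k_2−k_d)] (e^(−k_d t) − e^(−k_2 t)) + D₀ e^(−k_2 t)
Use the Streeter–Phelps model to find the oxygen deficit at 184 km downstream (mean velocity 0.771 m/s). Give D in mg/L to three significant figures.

D ≈ 4.88 mg/L

Travel time t = x/v = 184 km / (0.771 m/s) = 184000 m / 0.771 m/s = 238700 s = 2.762 d.
k_d L₀/(k_2−k_d) = 0.258×38.9/(1.20−0.258) = 10.04/0.9420 = 10.65 mg/L.
e^(−k_d t) = e^(−0.258×2.762) = 0.4903; e^(−k_2 t) = e^(−1.20×2.762) = 0.03635.
D = 10.65 × (0.4903 − 0.03635) + 1.05 × 0.03635 = 4.837 + 0.03817 = 4.875 mg/L.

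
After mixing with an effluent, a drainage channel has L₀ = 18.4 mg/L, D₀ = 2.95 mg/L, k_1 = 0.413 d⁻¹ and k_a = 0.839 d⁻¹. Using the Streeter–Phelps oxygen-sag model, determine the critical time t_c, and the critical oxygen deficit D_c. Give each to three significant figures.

t_c = [1/(k_a−k_1)] ln[(k_a/k_1)(1 − D₀(k_a−k_1)/(k_1 L₀))]
= [1/(0.839−0.413)] ln[(0.839/0.413)(1 − 2.95×0.4260/(0.413×18.4))]
= (1/0.4260) ln[2.031 × 0.8346] = 2.347 × ln(1.696) = 2.347 × 0.5280 = 1.239 d.
L(t_c) = L₀ e^(−k_1 t_c) = 18.4 × 0.5994 = 11.03 mg/L, and at the critical point k_a D_c = k_1 L, so D_c = (0.413/0.839) × 11.03 = 5.429 mg/L.

t_c ≈ 1.24 d; D_c ≈ 5.43 mg/L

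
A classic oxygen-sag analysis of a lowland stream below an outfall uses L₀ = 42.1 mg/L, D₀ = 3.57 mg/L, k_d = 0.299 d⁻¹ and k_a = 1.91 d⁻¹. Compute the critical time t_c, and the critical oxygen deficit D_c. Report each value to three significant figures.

At the critical point dD/dt = 0, so k_d L₀ e^(−k_d t) = k_a D. Substituting D(t) from the Streeter–Phelps equation and solving for t gives
t_c = ln[(k_a/k_d)(1 − D₀(k_a−k_d)/(k_d L₀))] / (k_a−k_d).
Here k_a−k_d = 1.611 d⁻¹ and 1 − D₀(k_a−k_d)/(k_d L₀) = 1 − 3.57×1.611/(0.299×42.1) = 0.5431, so
t_c = ln(6.388 × 0.5431) / 1.611 = 1.244 / 1.611 = 0.7722 d.
L(t_c) = L₀ e^(−k_d t_c) = 42.1 × 0.7938 = 33.42 mg/L, and at the critical point k_a D_c = k_d L, so D_c = (0.299/1.91) × 33.42 = 5.232 mg/L.

t_c ≈ 0.772 d; D_c ≈ 5.23 mg/L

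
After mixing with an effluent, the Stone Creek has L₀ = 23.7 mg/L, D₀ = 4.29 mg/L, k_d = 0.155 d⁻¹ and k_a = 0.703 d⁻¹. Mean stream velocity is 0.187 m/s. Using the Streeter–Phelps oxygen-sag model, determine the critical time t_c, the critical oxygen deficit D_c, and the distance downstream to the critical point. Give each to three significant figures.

With k_a/k_d = 4.535 and 1 − D₀(k_a−k_d)/(k_d L₀) = 0.3600,
t_c = ln(4.535 × 0.3600) / (0.703 − 0.155) = ln(1.633) / 0.5480 = 0.4904/0.5480 = 0.8948 d.
L(t_c) = L₀ e^(−k_d t_c) = 23.7 × 0.8705 = 20.63 mg/L, and at the critical point k_a D_c = k_d L, so D_c = (0.155/0.703) × 20.63 = 4.549 mg/L.
x_c = v t_c = 0.187 m/s × 0.8948 d × 86400 s/d = 14460 m ≈ 14.5 km.

t_c ≈ 0.895 d; D_c ≈ 4.55 mg/L; x_c ≈ 14.5 km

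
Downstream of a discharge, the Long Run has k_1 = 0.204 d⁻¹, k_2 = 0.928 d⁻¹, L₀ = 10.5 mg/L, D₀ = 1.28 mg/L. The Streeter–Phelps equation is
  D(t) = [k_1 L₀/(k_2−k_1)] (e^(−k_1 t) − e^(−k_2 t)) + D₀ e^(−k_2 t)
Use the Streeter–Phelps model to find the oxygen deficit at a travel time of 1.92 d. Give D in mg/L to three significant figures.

D ≈ 1.72 mg/L

k_1 L₀/(k_2−k_1) = 0.204×10.5/(0.928−0.204) = 2.142/0.7240 = 2.959 mg/L.
e^(−k_1 t) = e^(−0.204×1.920) = 0.6759; e^(−k_2 t) = e^(−0.928×1.920) = 0.1683.
D = 2.959 × (0.6759 − 0.1683) + 1.28 × 0.1683 = 1.502 + 0.2155 = 1.717 mg/L.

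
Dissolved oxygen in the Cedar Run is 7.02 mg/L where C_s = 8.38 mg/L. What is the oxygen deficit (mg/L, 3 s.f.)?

D ≈ 1.36 mg/L

D = C_s − C = 8.38 − 7.02 = 1.36 mg/L.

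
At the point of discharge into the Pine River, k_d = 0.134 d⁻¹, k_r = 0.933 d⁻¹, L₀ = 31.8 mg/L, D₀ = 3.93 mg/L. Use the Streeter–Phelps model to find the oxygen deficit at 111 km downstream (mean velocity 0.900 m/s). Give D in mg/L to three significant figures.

Travel time t = x/v = 111 km / (0.900 m/s) = 111000 m / 0.900 m/s = 123300 s = 1.427 d.
k_d L₀/(k_r−k_d) = 0.134×31.8/(0.933−0.134) = 4.261/0.7990 = 5.333 mg/L.
e^(−k_d t) = e^(−0.134×1.427) = 0.8259; e^(−k_r t) = e^(−0.933×1.427) = 0.2640.
D = 5.333 × (0.8259 − 0.2640) + 3.93 × 0.2640 = 2.997 + 1.037 = 4.034 mg/L.

D ≈ 4.03 mg/L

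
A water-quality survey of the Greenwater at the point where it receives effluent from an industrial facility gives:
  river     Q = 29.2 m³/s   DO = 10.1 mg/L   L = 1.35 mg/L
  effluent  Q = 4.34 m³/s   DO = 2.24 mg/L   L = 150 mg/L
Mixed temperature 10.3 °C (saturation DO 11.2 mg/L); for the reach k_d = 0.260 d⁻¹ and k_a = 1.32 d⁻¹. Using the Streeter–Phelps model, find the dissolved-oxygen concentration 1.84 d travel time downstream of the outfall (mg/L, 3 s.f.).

Mixed DO = (29.2×10.1 + 4.34×2.24)/(29.2+4.34) = 304.6/33.54 = 9.083 mg/L.
Mixed L₀ = (29.2×1.35 + 4.34×150)/(33.54) = 690.4/33.54 = 20.58 mg/L.
Initial deficit D₀ = C_s − DO₀ = 11.2 − 9.083 = 2.117 mg/L.
D(1.84) = [0.260×20.58/(1.32−0.260)](e^(−0.260×1.84) − e^(−1.32×1.84)) + 2.117 e^(−1.32×1.84)
= 5.049 × (0.6198 − 0.08814) + 2.117 × 0.08814 = 2.871 mg/L.
DO = 11.2 − 2.871 = 8.329 mg/L.

DO ≈ 8.33 mg/L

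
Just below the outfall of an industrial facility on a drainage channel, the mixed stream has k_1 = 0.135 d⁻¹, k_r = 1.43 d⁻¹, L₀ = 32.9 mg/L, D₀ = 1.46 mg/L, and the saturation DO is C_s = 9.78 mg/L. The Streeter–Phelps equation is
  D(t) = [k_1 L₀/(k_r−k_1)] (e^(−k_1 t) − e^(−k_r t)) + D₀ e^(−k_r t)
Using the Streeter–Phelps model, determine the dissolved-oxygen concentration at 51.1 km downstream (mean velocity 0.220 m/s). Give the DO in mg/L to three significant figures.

Travel time t = x/v = 51.1 km / (0.220 m/s) = 51100 m / 0.220 m/s = 232300 s = 2.688 d.
k_1 L₀/(k_r−k_1) = 0.135×32.9/(1.43−0.135) = 4.442/1.295 = 3.430 mg/L.
e^(−k_1 t) = e^(−0.135×2.688) = 0.6956; e^(−k_r t) = e^(−1.43×2.688) = 0.02140.
D = 3.430 × (0.6956 − 0.02140) + 1.46 × 0.02140 = 2.312 + 0.03125 = 2.344 mg/L.
DO = C_s − D = 9.78 − 2.344 = 7.436 mg/L.

DO ≈ 7.44 mg/L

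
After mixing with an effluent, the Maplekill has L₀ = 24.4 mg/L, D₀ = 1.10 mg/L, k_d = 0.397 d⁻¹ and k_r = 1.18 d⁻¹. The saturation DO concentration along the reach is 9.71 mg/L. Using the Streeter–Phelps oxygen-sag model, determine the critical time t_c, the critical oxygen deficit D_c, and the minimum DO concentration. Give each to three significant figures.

t_c ≈ 1.27 d; D_c ≈ 4.95 mg/L; min DO ≈ 4.76 mg/L

With k_r/k_d = 2.972 and 1 − D₀(k_r−k_d)/(k_d L₀) = 0.9111,
t_c = ln(2.972 × 0.9111) / (1.18 − 0.397) = ln(2.708) / 0.7830 = 0.9962/0.7830 = 1.272 d.
D_c = (k_d/k_r) L₀ e^(−k_d t_c) = (0.397/1.18) × 24.4 × e^(−0.397×1.272) = 0.3364 × 24.4 × 0.6034 = 4.954 mg/L.
Minimum DO = C_s − D_c = 9.71 − 4.954 = 4.756 mg/L.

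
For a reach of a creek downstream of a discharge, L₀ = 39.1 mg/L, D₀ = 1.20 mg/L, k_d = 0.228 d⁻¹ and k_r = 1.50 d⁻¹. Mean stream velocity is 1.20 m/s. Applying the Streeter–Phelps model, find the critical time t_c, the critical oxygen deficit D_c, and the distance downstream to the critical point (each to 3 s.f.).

t_c ≈ 1.33 d; D_c ≈ 4.39 mg/L; x_c ≈ 138 km

At the critical point dD/dt = 0, so k_d L₀ e^(−k_d t) = k_r D. Substituting D(t) from the Streeter–Phelps equation and solving for t gives
t_c = ln[(k_r/k_d)(1 − D₀(k_r−k_d)/(k_d L₀))] / (k_r−k_d).
Here k_r−k_d = 1.272 d⁻¹ and 1 − D₀(k_r−k_d)/(k_d L₀) = 1 − 1.20×1.272/(0.228×39.1) = 0.8288, so
t_c = ln(6.579 × 0.8288) / 1.272 = 1.696 / 1.272 = 1.333 d.
L(t_c) = L₀ e^(−k_d t_c) = 39.1 × 0.7379 = 28.85 mg/L, and at the critical point k_r D_c = k_d L, so D_c = (0.228/1.50) × 28.85 = 4.385 mg/L.
x_c = v t_c = 1.20 m/s × 1.333 d × 86400 s/d = 138200 m ≈ 138 km.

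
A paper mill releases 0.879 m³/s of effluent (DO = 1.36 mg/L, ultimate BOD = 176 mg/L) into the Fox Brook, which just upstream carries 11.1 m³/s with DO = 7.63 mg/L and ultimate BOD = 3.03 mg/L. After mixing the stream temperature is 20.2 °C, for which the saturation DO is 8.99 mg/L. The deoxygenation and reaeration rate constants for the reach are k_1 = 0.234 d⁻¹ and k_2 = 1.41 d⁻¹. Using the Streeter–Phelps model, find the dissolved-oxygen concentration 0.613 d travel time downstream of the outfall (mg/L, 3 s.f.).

Mixed DO = (11.1×7.63 + 0.879×1.36)/(11.1+0.879) = 85.89/11.98 = 7.170 mg/L.
Mixed L₀ = (11.1×3.03 + 0.879×176)/(11.98) = 188.3/11.98 = 15.72 mg/L.
Initial deficit D₀ = C_s − DO₀ = 8.99 − 7.170 = 1.820 mg/L.
D(0.613) = [0.234×15.72/(1.41−0.234)](e^(−0.234×0.613) − e^(−1.41×0.613)) + 1.820 e^(−1.41×0.613)
= 3.128 × (0.8664 − 0.4213) + 1.820 × 0.4213 = 2.159 mg/L.
DO = 8.99 − 2.159 = 6.831 mg/L.

DO ≈ 6.83 mg/L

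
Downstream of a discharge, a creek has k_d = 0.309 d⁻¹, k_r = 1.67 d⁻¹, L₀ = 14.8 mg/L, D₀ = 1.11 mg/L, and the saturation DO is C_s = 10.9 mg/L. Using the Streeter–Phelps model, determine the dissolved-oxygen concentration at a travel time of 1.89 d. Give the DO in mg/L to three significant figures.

k_d L₀/(k_r−k_d) = 0.309×14.8/(1.67−0.309) = 4.573/1.361 = 3.360 mg/L.
e^(−k_d t) = e^(−0.309×1.890) = 0.5577; e^(−k_r t) = e^(−1.67×1.890) = 0.04258.
D = 3.360 × (0.5577 − 0.04258) + 1.11 × 0.04258 = 1.731 + 0.04727 = 1.778 mg/L.
DO = C_s − D = 10.9 − 1.778 = 9.122 mg/L.

DO ≈ 9.12 mg/L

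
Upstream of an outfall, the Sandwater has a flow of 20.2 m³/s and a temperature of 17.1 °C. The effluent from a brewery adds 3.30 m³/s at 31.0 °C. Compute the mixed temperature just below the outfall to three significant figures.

19.1 °C

Flow-weighted mixing: C = (Q_r C_r + Q_w C_w)/(Q_r + Q_w)
= (20.2×17.1 + 3.30×31.0)/(20.2 + 3.30) = 447.7/23.50 = 19.05 °C.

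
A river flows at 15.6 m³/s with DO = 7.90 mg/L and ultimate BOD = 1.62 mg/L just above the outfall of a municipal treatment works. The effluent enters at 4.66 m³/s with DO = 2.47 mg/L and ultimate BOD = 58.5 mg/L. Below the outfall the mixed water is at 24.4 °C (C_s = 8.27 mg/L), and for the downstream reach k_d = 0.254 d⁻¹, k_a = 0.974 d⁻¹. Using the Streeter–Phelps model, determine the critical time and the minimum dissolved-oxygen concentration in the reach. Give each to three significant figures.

t_c ≈ 1.35 d; minimum DO ≈ 5.55 mg/L

Mixed DO = (15.6×7.90 + 4.66×2.47)/(15.6+4.66) = 134.8/20.26 = 6.651 mg/L.
Mixed L₀ = (15.6×1.62 + 4.66×58.5)/(20.26) = 297.9/20.26 = 14.70 mg/L.
Initial deficit D₀ = C_s − DO₀ = 8.27 − 6.651 = 1.619 mg/L.
t_c = (1/0.7200) ln[(0.974/0.254)(1 − 1.619×0.7200/(0.254×14.70))] = 1.389 × ln(2.638) = 1.347 d.
D_c = (0.254/0.974) × 14.70 × e^(−0.254×1.347) = 0.2608 × 14.70 × 0.7102 = 2.723 mg/L.
Minimum DO = 8.27 − 2.723 = 5.547 mg/L.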